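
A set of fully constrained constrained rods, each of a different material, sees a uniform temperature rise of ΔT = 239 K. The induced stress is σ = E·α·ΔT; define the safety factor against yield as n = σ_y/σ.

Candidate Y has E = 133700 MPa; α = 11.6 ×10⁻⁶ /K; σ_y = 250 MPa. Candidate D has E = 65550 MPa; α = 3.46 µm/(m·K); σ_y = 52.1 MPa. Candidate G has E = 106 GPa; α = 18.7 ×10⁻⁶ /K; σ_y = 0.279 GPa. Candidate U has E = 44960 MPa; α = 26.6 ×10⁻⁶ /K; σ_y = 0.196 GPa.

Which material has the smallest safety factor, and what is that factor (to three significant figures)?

Converting E to GPa, α to ×10⁻⁶/K, σ_y to MPa, then σ and n for each:
  candidate Y: E = 133.7, α = 11.6, σ_y = 250.0 → σ = 371 MPa, n = 0.674
  candidate D: E = 65.55, α = 3.46, σ_y = 52.10 → σ = 54.2 MPa, n = 0.961
  candidate G: E = 106.0, α = 18.7, σ_y = 279.0 → σ = 474 MPa, n = 0.589
  candidate U: E = 44.96, α = 26.6, σ_y = 196.0 → σ = 286 MPa, n = 0.686
The minimum is candidate G at n = 0.589.

candidate G, n = 0.589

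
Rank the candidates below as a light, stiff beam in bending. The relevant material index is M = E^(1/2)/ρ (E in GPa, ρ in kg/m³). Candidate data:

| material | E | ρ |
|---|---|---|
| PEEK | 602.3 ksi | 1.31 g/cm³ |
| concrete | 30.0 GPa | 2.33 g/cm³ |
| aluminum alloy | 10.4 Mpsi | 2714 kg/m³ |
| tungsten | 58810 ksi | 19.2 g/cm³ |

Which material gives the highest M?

aluminum alloy

Putting every candidate on a common basis:
  PEEK: E = 4.153 GPa, ρ = 1310 kg/m³
  concrete: E = 30.00 GPa, ρ = 2330 kg/m³
  aluminum alloy: E = 71.71 GPa, ρ = 2714 kg/m³
  tungsten: E = 405.5 GPa, ρ = 19200 kg/m³
  aluminum alloy: M = 3.12×10⁻³
  concrete: M = 2.35×10⁻³
  PEEK: M = 1.56×10⁻³
  tungsten: M = 1.05×10⁻³
The maximum is for aluminum alloy.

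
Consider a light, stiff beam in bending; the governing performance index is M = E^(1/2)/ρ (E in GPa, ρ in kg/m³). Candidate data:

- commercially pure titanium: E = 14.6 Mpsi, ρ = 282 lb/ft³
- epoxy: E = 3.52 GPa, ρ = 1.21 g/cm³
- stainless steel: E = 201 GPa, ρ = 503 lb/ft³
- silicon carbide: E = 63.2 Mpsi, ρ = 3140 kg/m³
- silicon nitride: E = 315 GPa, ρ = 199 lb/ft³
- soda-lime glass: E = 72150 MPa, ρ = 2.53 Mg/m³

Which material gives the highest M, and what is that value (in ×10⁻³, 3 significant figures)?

silicon carbide, M = 6.65×10⁻³

Putting every candidate on a common basis:
  commercially pure titanium: E = 100.7 GPa, ρ = 4517 kg/m³
  epoxy: E = 3.520 GPa, ρ = 1210 kg/m³
  stainless steel: E = 201.0 GPa, ρ = 8057 kg/m³
  silicon carbide: E = 435.7 GPa, ρ = 3140 kg/m³
  silicon nitride: E = 315.0 GPa, ρ = 3188 kg/m³
  soda-lime glass: E = 72.15 GPa, ρ = 2530 kg/m³
  silicon carbide: M = 6.65×10⁻³
  silicon nitride: M = 5.57×10⁻³
  soda-lime glass: M = 3.36×10⁻³
  commercially pure titanium: M = 2.22×10⁻³
  stainless steel: M = 1.76×10⁻³
  epoxy: M = 1.55×10⁻³
Silicon carbide has the largest M.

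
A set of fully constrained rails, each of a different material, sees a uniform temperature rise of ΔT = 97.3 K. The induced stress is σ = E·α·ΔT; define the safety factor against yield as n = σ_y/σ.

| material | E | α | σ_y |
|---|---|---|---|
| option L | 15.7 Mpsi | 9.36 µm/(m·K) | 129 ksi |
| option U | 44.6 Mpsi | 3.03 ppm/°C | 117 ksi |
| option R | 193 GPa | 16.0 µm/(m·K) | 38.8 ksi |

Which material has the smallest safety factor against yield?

In consistent units (E in GPa, α in ×10⁻⁶/K, σ_y in MPa):
  option L: E = 108.2, α = 9.36, σ_y = 889.4 → σ = 98.6 MPa, n = 9.02
  option U: E = 307.5, α = 3.03, σ_y = 806.7 → σ = 90.7 MPa, n = 8.90
  option R: E = 193.0, α = 16.0, σ_y = 267.5 → σ = 300 MPa, n = 0.890
Option R has the lowest safety factor, n = 0.890.

option R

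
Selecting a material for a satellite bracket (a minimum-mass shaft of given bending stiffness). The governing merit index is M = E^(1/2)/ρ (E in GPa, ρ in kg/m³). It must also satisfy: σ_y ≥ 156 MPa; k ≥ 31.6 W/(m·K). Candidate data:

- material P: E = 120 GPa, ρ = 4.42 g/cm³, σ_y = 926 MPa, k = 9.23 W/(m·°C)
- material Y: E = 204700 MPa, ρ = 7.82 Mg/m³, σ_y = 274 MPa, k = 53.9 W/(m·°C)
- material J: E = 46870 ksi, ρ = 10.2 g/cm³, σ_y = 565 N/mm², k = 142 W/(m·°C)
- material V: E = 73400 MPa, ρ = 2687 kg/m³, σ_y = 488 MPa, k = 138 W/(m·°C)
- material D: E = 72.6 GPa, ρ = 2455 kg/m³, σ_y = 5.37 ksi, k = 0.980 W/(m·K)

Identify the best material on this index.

Screen on constraints: σ_y ≥ 156 MPa; k ≥ 31.6 W/(m·K). Survivors: material Y, material J, material V.
Putting every candidate on a common basis:
  material Y: E = 204.7 GPa, ρ = 7820 kg/m³
  material J: E = 323.2 GPa, ρ = 10200 kg/m³
  material V: E = 73.40 GPa, ρ = 2687 kg/m³
  material V: M = 3.19×10⁻³
  material Y: M = 1.83×10⁻³
  material J: M = 1.76×10⁻³
Highest index: material V.

material V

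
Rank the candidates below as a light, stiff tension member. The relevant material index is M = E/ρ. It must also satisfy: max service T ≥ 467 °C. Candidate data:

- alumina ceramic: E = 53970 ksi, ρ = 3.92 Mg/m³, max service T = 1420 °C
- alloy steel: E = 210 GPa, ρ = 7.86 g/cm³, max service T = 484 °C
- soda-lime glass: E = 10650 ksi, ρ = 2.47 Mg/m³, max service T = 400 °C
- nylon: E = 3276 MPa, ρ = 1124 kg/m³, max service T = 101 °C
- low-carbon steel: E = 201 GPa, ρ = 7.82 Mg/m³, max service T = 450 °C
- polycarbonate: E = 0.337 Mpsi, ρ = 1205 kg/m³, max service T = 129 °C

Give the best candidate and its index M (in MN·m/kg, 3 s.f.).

Screen on constraints: max service T ≥ 467 °C. Survivors: alumina ceramic, alloy steel.
Normalizing units and computing the index:
  alumina ceramic: E = 372.1 GPa, ρ = 3920 kg/m³
  alloy steel: E = 210.0 GPa, ρ = 7860 kg/m³
  alumina ceramic: M = 94.9 MN·m/kg
  alloy steel: M = 26.7 MN·m/kg
Alumina ceramic ranks first.

alumina ceramic, M = 94.9 MN·m/kg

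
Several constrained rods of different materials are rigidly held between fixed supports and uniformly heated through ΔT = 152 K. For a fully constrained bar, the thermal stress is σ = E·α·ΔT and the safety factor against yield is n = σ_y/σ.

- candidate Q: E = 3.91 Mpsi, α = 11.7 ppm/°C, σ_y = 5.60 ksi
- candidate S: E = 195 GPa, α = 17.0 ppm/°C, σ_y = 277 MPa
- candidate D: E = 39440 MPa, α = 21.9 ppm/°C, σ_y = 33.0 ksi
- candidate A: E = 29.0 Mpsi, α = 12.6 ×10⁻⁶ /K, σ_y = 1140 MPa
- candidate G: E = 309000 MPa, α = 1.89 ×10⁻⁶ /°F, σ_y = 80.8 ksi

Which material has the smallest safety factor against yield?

Per material, after unit conversion:
  candidate Q: E = 26.96, α = 11.7, σ_y = 38.61 → σ = 47.9 MPa, n = 0.805
  candidate S: E = 195.0, α = 17.0, σ_y = 277.0 → σ = 504 MPa, n = 0.550
  candidate D: E = 39.44, α = 21.9, σ_y = 227.5 → σ = 131 MPa, n = 1.73
  candidate A: E = 199.9, α = 12.6, σ_y = 1140 → σ = 383 MPa, n = 2.98
  candidate G: E = 309.0, α = 3.40, σ_y = 557.1 → σ = 160 MPa, n = 3.49
The minimum is candidate S at n = 0.550.

candidate S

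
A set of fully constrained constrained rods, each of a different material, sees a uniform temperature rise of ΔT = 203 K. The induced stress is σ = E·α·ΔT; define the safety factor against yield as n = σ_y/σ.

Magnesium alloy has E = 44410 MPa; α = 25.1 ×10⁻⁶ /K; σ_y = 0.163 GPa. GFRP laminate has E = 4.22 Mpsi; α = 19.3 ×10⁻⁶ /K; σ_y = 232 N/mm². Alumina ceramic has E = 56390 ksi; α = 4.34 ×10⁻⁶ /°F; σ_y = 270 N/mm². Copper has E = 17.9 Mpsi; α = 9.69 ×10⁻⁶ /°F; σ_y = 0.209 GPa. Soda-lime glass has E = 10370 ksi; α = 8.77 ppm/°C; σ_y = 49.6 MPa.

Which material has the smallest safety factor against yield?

soda-lime glass

In consistent units (E in GPa, α in ×10⁻⁶/K, σ_y in MPa):
  magnesium alloy: E = 44.41, α = 25.1, σ_y = 163.0 → σ = 226 MPa, n = 0.720
  GFRP laminate: E = 29.10, α = 19.3, σ_y = 232.0 → σ = 114 MPa, n = 2.04
  alumina ceramic: E = 388.8, α = 7.81, σ_y = 270.0 → σ = 617 MPa, n = 0.438
  copper: E = 123.4, α = 17.4, σ_y = 209.0 → σ = 437 MPa, n = 0.478
  soda-lime glass: E = 71.50, α = 8.77, σ_y = 49.60 → σ = 127 MPa, n = 0.390
The minimum is soda-lime glass at n = 0.390.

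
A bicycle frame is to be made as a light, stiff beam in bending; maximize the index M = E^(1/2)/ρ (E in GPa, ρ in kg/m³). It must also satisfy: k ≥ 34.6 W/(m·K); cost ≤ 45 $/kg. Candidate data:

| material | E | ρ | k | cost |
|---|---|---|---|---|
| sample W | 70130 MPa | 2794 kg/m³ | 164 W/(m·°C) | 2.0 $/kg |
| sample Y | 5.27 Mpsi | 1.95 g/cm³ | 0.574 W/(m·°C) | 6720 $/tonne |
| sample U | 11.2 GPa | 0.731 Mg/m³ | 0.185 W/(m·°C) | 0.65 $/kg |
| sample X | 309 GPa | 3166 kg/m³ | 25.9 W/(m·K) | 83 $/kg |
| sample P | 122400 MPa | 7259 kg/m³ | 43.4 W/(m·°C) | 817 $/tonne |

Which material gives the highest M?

Screen on constraints: k ≥ 34.6 W/(m·K); cost ≤ 45 $/kg. Survivors: sample W, sample P.
Convert each candidate to consistent units, then evaluate M:
  sample W: E = 70.13 GPa, ρ = 2794 kg/m³
  sample P: E = 122.4 GPa, ρ = 7259 kg/m³
  sample W: M = 3.00×10⁻³
  sample P: M = 1.52×10⁻³
Sample W has the largest M.

sample W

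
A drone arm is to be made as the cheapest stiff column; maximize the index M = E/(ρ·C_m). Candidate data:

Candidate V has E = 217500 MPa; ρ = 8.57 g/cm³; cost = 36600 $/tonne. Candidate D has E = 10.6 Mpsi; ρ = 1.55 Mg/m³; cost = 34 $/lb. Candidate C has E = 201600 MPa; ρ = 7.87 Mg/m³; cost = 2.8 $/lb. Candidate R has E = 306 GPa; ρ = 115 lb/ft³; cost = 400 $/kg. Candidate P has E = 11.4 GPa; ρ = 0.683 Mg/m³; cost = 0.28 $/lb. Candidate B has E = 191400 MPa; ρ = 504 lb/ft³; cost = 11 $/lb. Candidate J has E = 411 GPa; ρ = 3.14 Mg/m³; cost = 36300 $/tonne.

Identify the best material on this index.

candidate P

Putting every candidate on a common basis:
  candidate V: E = 217.5 GPa, ρ = 8570 kg/m³, cost = 36.60 $/kg
  candidate D: E = 73.08 GPa, ρ = 1550 kg/m³, cost = 74.96 $/kg
  candidate C: E = 201.6 GPa, ρ = 7870 kg/m³, cost = 6.173 $/kg
  candidate R: E = 306.0 GPa, ρ = 1842 kg/m³, cost = 400.0 $/kg
  candidate P: E = 11.40 GPa, ρ = 683.0 kg/m³, cost = 0.6173 $/kg
  candidate B: E = 191.4 GPa, ρ = 8073 kg/m³, cost = 24.25 $/kg
  candidate J: E = 411.0 GPa, ρ = 3140 kg/m³, cost = 36.30 $/kg
  candidate P: M = 27.0 MN·m per $
  candidate C: M = 4.15 MN·m per $
  candidate J: M = 3.61 MN·m per $
  candidate B: M = 0.978 MN·m per $
  candidate V: M = 0.693 MN·m per $
  candidate D: M = 0.629 MN·m per $
  candidate R: M = 0.415 MN·m per $
The maximum is for candidate P.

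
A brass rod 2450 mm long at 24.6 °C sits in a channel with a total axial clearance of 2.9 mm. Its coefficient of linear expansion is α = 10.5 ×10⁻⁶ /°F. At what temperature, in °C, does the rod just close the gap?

87.2 °C

α = 10.5×10⁻⁶/°F × 9/5 = 18.9×10⁻⁶/K.
α·L₀·ΔT = 2.9 mm ⇒ ΔT = 2.9 / (18.9×10⁻⁶ × 2450.0) = 62.63 K.
T = 24.6 + 62.63 = 87.23 °C.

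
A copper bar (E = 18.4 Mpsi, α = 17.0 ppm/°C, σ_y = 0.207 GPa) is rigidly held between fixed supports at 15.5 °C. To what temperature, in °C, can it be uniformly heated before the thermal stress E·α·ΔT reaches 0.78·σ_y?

E = 18.4 Mpsi = 126.9 GPa.
σ_y = 0.207 GPa = 207.0 MPa.
E·α·ΔT = 161.5 MPa ⇒ ΔT = 161.5 / (126.9×10³ × 17.0×10⁻⁶) = 74.87 K.
T = 15.5 + 74.87 = 90.37 °C.

90.4 °C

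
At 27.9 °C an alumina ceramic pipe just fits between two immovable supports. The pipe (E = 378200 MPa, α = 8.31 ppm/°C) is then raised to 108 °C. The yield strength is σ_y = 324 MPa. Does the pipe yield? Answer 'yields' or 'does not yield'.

E = 378200 MPa = 378.2 GPa.
ΔT = 80.10 K. Constrained thermal stress σ = E·α·ΔT = 378.2×10³ MPa × 8.31×10⁻⁶ × 80.10 = 252 MPa (compressive).
Compare to σ_y = 324 MPa: σ < σ_y, so it does not yield.

does not yield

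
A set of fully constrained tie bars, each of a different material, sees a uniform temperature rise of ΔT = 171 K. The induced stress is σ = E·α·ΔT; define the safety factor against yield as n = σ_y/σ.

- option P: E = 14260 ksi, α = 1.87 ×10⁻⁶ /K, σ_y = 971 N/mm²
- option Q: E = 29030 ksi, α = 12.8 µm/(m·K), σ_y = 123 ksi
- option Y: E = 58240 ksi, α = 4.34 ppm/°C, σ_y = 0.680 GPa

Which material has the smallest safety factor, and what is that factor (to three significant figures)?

In consistent units (E in GPa, α in ×10⁻⁶/K, σ_y in MPa):
  option P: E = 98.32, α = 1.87, σ_y = 971.0 → σ = 31.4 MPa, n = 30.9
  option Q: E = 200.2, α = 12.8, σ_y = 848.1 → σ = 438 MPa, n = 1.94
  option Y: E = 401.6, α = 4.34, σ_y = 680.0 → σ = 298 MPa, n = 2.28
The minimum is option Q at n = 1.94.

option Q, n = 1.94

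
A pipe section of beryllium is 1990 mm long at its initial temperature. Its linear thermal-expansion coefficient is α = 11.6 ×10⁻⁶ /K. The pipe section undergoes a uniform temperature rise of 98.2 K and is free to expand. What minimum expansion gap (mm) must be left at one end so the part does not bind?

2.27 mm

ΔL = α·L₀·ΔT = 11.6×10⁻⁶ × 1990 mm × 98.20 K = 2.27 mm.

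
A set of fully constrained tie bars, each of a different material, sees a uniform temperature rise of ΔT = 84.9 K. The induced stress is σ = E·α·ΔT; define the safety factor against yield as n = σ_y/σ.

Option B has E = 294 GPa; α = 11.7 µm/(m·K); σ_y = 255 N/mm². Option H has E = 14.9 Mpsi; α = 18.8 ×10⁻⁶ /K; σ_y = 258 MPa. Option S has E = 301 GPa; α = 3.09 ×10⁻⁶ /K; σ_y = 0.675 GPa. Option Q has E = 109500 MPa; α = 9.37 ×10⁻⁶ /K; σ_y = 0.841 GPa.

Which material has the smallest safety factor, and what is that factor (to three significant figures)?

With everything in SI (GPa, ×10⁻⁶/K, MPa):
  option B: E = 294.0, α = 11.7, σ_y = 255.0 → σ = 292 MPa, n = 0.873
  option H: E = 102.7, α = 18.8, σ_y = 258.0 → σ = 164 MPa, n = 1.57
  option S: E = 301.0, α = 3.09, σ_y = 675.0 → σ = 79.0 MPa, n = 8.55
  option Q: E = 109.5, α = 9.37, σ_y = 841.0 → σ = 87.1 MPa, n = 9.65
Smallest n: option B with n = 0.873.

option B, n = 0.873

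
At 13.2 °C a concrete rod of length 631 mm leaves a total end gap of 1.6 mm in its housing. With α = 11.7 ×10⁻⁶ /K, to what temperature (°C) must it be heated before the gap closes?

230 °C

α·L₀·ΔT = 1.6 mm ⇒ ΔT = 1.6 / (11.7×10⁻⁶ × 631.0) = 216.7 K.
T = 13.2 + 216.7 = 229.9 °C.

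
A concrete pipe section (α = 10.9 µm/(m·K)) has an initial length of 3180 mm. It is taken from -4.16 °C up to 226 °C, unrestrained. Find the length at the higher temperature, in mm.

ΔT = 226 − (-4.16) = 230.2 K.
ΔL = α·L₀·ΔT = 10.9×10⁻⁶ × 3180 mm × 230.2 K = 7.98 mm.
L = L₀ + ΔL = 3180 + 7.98 = 3188.0 mm.

3188.0 mm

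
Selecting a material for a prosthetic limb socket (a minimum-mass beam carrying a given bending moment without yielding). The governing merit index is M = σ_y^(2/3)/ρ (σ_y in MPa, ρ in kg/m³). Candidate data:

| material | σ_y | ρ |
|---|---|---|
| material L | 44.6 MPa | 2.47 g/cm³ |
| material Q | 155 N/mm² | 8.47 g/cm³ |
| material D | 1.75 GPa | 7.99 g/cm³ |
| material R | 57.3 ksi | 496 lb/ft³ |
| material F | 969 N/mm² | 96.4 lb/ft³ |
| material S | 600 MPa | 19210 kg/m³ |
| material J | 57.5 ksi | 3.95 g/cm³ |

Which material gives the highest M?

Normalizing units and computing the index:
  material L: σ_y = 44.60 MPa, ρ = 2470 kg/m³
  material Q: σ_y = 155.0 MPa, ρ = 8470 kg/m³
  material D: σ_y = 1750 MPa, ρ = 7990 kg/m³
  material R: σ_y = 395.1 MPa, ρ = 7945 kg/m³
  material F: σ_y = 969.0 MPa, ρ = 1544 kg/m³
  material S: σ_y = 600.0 MPa, ρ = 19210 kg/m³
  material J: σ_y = 396.4 MPa, ρ = 3950 kg/m³
  material F: M = 63.4×10⁻³
  material D: M = 18.2×10⁻³
  material J: M = 13.7×10⁻³
  material R: M = 6.78×10⁻³
  material L: M = 5.09×10⁻³
  material S: M = 3.70×10⁻³
  material Q: M = 3.41×10⁻³
Material F ranks first.

material F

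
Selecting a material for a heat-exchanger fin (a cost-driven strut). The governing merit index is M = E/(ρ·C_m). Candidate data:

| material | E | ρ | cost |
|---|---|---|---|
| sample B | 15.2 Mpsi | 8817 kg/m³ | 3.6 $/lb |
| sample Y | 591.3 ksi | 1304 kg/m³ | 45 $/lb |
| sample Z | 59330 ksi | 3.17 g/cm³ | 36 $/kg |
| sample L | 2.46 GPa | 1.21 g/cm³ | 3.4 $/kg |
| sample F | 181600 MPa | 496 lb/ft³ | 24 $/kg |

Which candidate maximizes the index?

sample Z

Putting every candidate on a common basis:
  sample B: E = 104.8 GPa, ρ = 8817 kg/m³, cost = 7.937 $/kg
  sample Y: E = 4.077 GPa, ρ = 1304 kg/m³, cost = 99.21 $/kg
  sample Z: E = 409.1 GPa, ρ = 3170 kg/m³, cost = 36.00 $/kg
  sample L: E = 2.460 GPa, ρ = 1210 kg/m³, cost = 3.400 $/kg
  sample F: E = 181.6 GPa, ρ = 7945 kg/m³, cost = 24.00 $/kg
  sample Z: M = 3.58 MN·m per $
  sample B: M = 1.50 MN·m per $
  sample F: M = 0.952 MN·m per $
  sample L: M = 0.598 MN·m per $
  sample Y: M = 0.0315 MN·m per $
Highest index: sample Z.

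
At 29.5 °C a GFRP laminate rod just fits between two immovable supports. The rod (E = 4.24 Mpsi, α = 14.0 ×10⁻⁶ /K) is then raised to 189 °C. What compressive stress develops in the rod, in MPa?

E = 4.24 Mpsi = 29.23 GPa.
ΔT = 159.5 K. Constrained thermal stress σ = E·α·ΔT = 29.23×10³ MPa × 14.0×10⁻⁶ × 159.5 = 65.3 MPa (compressive).

65.3 MPa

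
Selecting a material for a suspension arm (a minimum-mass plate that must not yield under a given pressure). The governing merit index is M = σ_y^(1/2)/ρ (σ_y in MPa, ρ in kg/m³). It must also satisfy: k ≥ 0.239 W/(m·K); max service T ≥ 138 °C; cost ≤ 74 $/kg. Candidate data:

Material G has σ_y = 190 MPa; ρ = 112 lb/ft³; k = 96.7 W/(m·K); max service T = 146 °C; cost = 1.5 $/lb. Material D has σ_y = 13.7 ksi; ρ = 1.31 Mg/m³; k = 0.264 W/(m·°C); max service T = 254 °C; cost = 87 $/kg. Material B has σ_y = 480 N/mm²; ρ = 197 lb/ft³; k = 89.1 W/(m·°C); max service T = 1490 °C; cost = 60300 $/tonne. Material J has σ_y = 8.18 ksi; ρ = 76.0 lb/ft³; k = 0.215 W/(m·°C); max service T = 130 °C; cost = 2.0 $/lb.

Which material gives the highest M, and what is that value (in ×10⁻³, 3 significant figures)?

material G, M = 7.68×10⁻³

Screen on constraints: k ≥ 0.239 W/(m·K); max service T ≥ 138 °C; cost ≤ 74 $/kg. Survivors: material G, material B.
Putting every candidate on a common basis:
  material G: σ_y = 190.0 MPa, ρ = 1794 kg/m³
  material B: σ_y = 480.0 MPa, ρ = 3156 kg/m³
  material G: M = 7.68×10⁻³
  material B: M = 6.94×10⁻³
Highest index: material G.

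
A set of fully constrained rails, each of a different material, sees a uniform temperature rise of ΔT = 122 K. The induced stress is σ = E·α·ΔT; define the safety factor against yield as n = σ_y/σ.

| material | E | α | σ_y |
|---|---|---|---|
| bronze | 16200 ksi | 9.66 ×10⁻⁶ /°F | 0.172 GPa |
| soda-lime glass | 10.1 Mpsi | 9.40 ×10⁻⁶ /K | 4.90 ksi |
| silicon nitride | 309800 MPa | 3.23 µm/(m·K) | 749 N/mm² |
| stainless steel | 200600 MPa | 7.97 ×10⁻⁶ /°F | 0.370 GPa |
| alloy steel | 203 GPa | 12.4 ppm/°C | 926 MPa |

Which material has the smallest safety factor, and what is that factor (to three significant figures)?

soda-lime glass, n = 0.423

With everything in SI (GPa, ×10⁻⁶/K, MPa):
  bronze: E = 111.7, α = 17.4, σ_y = 172.0 → σ = 237 MPa, n = 0.726
  soda-lime glass: E = 69.64, α = 9.40, σ_y = 33.78 → σ = 79.9 MPa, n = 0.423
  silicon nitride: E = 309.8, α = 3.23, σ_y = 749.0 → σ = 122 MPa, n = 6.14
  stainless steel: E = 200.6, α = 14.3, σ_y = 370.0 → σ = 351 MPa, n = 1.05
  alloy steel: E = 203.0, α = 12.4, σ_y = 926.0 → σ = 307 MPa, n = 3.02
Smallest n: soda-lime glass with n = 0.423.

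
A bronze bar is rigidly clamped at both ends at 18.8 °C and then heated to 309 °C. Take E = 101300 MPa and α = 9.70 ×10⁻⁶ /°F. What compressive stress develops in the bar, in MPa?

E = 101300 MPa = 101.3 GPa.
α = 9.70×10⁻⁶/°F × 9/5 = 17.5×10⁻⁶/K.
ΔT = 290.2 K. Constrained thermal stress σ = E·α·ΔT = 101.3×10³ MPa × 17.5×10⁻⁶ × 290.2 = 513 MPa (compressive).

513 MPa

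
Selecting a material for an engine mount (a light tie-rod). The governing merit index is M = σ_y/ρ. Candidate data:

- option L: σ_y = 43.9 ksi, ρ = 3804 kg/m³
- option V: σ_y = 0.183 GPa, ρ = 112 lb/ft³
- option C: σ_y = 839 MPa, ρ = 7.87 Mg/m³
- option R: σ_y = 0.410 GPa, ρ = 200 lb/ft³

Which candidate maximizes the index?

After converting to SI:
  option L: σ_y = 302.7 MPa, ρ = 3804 kg/m³
  option V: σ_y = 183.0 MPa, ρ = 1794 kg/m³
  option C: σ_y = 839.0 MPa, ρ = 7870 kg/m³
  option R: σ_y = 410.0 MPa, ρ = 3204 kg/m³
  option R: M = 128 kN·m/kg
  option C: M = 107 kN·m/kg
  option V: M = 102 kN·m/kg
  option L: M = 79.6 kN·m/kg
Highest index: option R.

option R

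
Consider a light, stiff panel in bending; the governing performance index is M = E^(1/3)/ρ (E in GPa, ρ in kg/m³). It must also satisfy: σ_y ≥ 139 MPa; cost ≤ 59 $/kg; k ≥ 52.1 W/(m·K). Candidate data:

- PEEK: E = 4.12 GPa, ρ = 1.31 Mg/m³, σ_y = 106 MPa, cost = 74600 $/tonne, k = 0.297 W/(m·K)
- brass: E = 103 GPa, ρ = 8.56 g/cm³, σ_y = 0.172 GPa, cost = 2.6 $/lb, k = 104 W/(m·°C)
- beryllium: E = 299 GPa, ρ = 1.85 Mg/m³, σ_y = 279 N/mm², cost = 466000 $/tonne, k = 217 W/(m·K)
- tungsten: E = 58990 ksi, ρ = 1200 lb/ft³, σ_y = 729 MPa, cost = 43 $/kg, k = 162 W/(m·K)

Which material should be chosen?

brass

Screen on constraints: σ_y ≥ 139 MPa; cost ≤ 59 $/kg; k ≥ 52.1 W/(m·K). Survivors: brass, tungsten.
Putting every candidate on a common basis:
  brass: E = 103.0 GPa, ρ = 8560 kg/m³
  tungsten: E = 406.7 GPa, ρ = 19220 kg/m³
  brass: M = 0.548×10⁻³
  tungsten: M = 0.385×10⁻³
Brass has the largest M.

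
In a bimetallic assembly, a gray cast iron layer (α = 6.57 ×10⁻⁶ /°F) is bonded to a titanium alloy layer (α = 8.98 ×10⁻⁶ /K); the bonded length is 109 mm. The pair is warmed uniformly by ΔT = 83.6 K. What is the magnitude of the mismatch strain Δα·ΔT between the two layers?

2.38×10⁻⁴

gray cast iron: α = 6.57×10⁻⁶/°F × 9/5 = 11.8×10⁻⁶/K.
Δα = |11.8 − 8.98|×10⁻⁶/K = 2.85×10⁻⁶/K.
Mismatch strain = Δα·ΔT = 2.85×10⁻⁶ × 83.6 = 2.38×10⁻⁴.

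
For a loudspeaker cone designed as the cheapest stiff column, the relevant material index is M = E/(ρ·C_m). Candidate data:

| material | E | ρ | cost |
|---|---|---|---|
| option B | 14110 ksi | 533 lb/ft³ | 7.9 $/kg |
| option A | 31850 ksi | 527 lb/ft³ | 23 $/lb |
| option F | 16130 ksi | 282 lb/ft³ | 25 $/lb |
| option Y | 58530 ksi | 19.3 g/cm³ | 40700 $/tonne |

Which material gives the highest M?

option B

Putting every candidate on a common basis:
  option B: E = 97.29 GPa, ρ = 8538 kg/m³, cost = 7.900 $/kg
  option A: E = 219.6 GPa, ρ = 8442 kg/m³, cost = 50.71 $/kg
  option F: E = 111.2 GPa, ρ = 4517 kg/m³, cost = 55.11 $/kg
  option Y: E = 403.6 GPa, ρ = 19300 kg/m³, cost = 40.70 $/kg
  option B: M = 1.44 MN·m per $
  option Y: M = 0.514 MN·m per $
  option A: M = 0.513 MN·m per $
  option F: M = 0.447 MN·m per $
Option B has the largest M.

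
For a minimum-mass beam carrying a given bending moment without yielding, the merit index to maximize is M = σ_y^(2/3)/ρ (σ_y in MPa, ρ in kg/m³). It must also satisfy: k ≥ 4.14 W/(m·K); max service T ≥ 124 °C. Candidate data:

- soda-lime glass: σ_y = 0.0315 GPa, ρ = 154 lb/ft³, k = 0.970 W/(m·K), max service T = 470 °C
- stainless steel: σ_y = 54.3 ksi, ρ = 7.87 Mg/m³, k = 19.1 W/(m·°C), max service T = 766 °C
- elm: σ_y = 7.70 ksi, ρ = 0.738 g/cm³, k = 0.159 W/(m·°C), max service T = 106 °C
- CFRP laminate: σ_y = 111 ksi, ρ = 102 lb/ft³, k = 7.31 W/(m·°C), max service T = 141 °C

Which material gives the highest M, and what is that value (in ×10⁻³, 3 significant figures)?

CFRP laminate, M = 51.2×10⁻³

Screen on constraints: k ≥ 4.14 W/(m·K); max service T ≥ 124 °C. Survivors: stainless steel, CFRP laminate.
Convert each candidate to consistent units, then evaluate M:
  stainless steel: σ_y = 374.4 MPa, ρ = 7870 kg/m³
  CFRP laminate: σ_y = 765.3 MPa, ρ = 1634 kg/m³
  CFRP laminate: M = 51.2×10⁻³
  stainless steel: M = 6.60×10⁻³
Highest index: CFRP laminate.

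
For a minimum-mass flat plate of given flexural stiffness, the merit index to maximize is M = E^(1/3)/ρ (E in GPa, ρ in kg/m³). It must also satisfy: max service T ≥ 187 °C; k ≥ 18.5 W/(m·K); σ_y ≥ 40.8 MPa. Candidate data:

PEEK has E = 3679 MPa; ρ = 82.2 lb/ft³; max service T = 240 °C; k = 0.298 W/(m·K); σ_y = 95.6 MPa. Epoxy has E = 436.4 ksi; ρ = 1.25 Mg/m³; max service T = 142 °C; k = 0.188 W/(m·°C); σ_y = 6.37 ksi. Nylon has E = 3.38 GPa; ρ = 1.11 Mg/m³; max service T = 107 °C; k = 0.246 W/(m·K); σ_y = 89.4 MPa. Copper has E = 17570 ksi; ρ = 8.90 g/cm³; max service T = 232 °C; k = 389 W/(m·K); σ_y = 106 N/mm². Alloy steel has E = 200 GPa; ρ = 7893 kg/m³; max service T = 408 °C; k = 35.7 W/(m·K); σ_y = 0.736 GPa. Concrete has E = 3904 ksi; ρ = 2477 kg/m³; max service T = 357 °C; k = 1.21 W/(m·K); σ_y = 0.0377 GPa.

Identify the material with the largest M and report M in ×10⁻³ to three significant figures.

alloy steel, M = 0.741×10⁻³

Screen on constraints: max service T ≥ 187 °C; k ≥ 18.5 W/(m·K); σ_y ≥ 40.8 MPa. Survivors: copper, alloy steel.
Normalizing units and computing the index:
  copper: E = 121.1 GPa, ρ = 8900 kg/m³
  alloy steel: E = 200.0 GPa, ρ = 7893 kg/m³
  alloy steel: M = 0.741×10⁻³
  copper: M = 0.556×10⁻³
Alloy steel ranks first.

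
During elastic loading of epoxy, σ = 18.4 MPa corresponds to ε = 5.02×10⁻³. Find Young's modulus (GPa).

3.67 GPa

E = σ/ε = 18.4 MPa / 5.02×10⁻³ = 3665 MPa = 3.67 GPa.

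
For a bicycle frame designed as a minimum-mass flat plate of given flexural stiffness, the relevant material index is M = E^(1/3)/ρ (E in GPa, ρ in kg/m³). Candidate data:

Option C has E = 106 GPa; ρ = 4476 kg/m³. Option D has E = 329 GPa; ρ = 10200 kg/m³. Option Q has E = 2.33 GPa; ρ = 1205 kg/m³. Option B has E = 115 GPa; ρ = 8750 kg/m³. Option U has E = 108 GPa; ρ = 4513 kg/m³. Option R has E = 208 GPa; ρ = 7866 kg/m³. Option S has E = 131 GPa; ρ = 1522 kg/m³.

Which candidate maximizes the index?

option S

Computing M directly (units already consistent):
  option S: M = 3.34×10⁻³
  option Q: M = 1.10×10⁻³
  option C: M = 1.06×10⁻³
  option U: M = 1.06×10⁻³
  option R: M = 0.753×10⁻³
  option D: M = 0.677×10⁻³
  option B: M = 0.556×10⁻³
Option S has the largest M.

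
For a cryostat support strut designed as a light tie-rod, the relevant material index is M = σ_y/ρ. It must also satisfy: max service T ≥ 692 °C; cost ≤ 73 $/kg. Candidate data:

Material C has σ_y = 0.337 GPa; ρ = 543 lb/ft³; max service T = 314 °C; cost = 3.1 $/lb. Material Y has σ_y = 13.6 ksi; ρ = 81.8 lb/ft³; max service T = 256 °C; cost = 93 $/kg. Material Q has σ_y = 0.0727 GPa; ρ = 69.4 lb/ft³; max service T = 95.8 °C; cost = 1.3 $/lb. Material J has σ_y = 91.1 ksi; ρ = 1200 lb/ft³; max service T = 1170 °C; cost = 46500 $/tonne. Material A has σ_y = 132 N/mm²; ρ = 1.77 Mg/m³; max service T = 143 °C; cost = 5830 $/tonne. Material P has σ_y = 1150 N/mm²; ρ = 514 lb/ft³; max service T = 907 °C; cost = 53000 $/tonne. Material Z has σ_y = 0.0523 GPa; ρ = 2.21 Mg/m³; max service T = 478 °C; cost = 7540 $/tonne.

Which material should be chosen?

material P

Screen on constraints: max service T ≥ 692 °C; cost ≤ 73 $/kg. Survivors: material J, material P.
In SI units:
  material J: σ_y = 628.1 MPa, ρ = 19220 kg/m³
  material P: σ_y = 1150 MPa, ρ = 8233 kg/m³
  material P: M = 140 kN·m/kg
  material J: M = 32.7 kN·m/kg
Highest index: material P.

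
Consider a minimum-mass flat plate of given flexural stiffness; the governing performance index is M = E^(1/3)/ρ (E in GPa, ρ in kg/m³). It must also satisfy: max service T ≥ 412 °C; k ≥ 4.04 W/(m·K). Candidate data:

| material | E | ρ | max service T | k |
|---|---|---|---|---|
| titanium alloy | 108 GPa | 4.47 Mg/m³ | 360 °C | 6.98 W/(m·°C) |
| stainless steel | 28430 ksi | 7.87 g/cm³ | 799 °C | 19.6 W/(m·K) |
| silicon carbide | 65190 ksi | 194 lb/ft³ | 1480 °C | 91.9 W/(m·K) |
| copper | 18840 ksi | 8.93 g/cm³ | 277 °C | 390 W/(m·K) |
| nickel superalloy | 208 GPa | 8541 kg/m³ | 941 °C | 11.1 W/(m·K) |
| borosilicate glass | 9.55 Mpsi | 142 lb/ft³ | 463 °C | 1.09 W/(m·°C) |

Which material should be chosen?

silicon carbide

Screen on constraints: max service T ≥ 412 °C; k ≥ 4.04 W/(m·K). Survivors: stainless steel, silicon carbide, nickel superalloy.
Putting every candidate on a common basis:
  stainless steel: E = 196.0 GPa, ρ = 7870 kg/m³
  silicon carbide: E = 449.5 GPa, ρ = 3108 kg/m³
  nickel superalloy: E = 208.0 GPa, ρ = 8541 kg/m³
  silicon carbide: M = 2.46×10⁻³
  stainless steel: M = 0.738×10⁻³
  nickel superalloy: M = 0.694×10⁻³
Highest index: silicon carbide.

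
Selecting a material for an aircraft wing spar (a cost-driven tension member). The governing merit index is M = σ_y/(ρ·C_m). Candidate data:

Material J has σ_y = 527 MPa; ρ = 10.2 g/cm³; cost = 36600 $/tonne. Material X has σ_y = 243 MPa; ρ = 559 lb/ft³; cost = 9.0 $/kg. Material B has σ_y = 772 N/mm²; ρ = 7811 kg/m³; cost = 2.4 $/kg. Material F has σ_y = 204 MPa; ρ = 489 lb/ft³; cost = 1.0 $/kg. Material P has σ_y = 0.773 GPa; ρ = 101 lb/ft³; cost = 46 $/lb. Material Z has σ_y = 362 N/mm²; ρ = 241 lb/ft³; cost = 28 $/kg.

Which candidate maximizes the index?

Convert each candidate to consistent units, then evaluate M:
  material J: σ_y = 527.0 MPa, ρ = 10200 kg/m³, cost = 36.60 $/kg
  material X: σ_y = 243.0 MPa, ρ = 8954 kg/m³, cost = 9.000 $/kg
  material B: σ_y = 772.0 MPa, ρ = 7811 kg/m³, cost = 2.400 $/kg
  material F: σ_y = 204.0 MPa, ρ = 7833 kg/m³, cost = 1.000 $/kg
  material P: σ_y = 773.0 MPa, ρ = 1618 kg/m³, cost = 101.4 $/kg
  material Z: σ_y = 362.0 MPa, ρ = 3860 kg/m³, cost = 28.00 $/kg
  material B: M = 41.2 kN·m per $
  material F: M = 26.0 kN·m per $
  material P: M = 4.71 kN·m per $
  material Z: M = 3.35 kN·m per $
  material X: M = 3.02 kN·m per $
  material J: M = 1.41 kN·m per $
Material B has the largest M.

material B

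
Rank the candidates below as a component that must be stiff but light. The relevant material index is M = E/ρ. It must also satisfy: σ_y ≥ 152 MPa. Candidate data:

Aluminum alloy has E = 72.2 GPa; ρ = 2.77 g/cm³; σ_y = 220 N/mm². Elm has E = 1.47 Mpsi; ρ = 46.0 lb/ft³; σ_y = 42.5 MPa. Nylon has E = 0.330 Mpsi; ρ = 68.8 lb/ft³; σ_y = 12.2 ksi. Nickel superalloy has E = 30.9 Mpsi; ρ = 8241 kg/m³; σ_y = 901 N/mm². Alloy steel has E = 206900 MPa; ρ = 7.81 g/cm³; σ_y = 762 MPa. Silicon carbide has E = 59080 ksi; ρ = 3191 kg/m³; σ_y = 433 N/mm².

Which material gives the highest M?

silicon carbide

Screen on constraints: σ_y ≥ 152 MPa. Survivors: aluminum alloy, nickel superalloy, alloy steel, silicon carbide.
In SI units:
  aluminum alloy: E = 72.20 GPa, ρ = 2770 kg/m³
  nickel superalloy: E = 213.0 GPa, ρ = 8241 kg/m³
  alloy steel: E = 206.9 GPa, ρ = 7810 kg/m³
  silicon carbide: E = 407.3 GPa, ρ = 3191 kg/m³
  silicon carbide: M = 128 MN·m/kg
  alloy steel: M = 26.5 MN·m/kg
  aluminum alloy: M = 26.1 MN·m/kg
  nickel superalloy: M = 25.9 MN·m/kg
Highest index: silicon carbide.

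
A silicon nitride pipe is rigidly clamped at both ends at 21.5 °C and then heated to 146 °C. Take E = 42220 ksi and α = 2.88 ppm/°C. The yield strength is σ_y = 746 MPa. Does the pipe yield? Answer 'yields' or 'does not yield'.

E = 42220 ksi = 291.1 GPa.
ΔT = 124.5 K. Constrained thermal stress σ = E·α·ΔT = 291.1×10³ MPa × 2.88×10⁻⁶ × 124.5 = 104 MPa (compressive).
Compare to σ_y = 746 MPa: σ < σ_y, so it does not yield.

does not yield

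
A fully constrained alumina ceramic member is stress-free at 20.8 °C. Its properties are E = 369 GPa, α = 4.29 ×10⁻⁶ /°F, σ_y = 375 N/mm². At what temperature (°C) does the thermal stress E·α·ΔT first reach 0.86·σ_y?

α = 4.29×10⁻⁶/°F × 9/5 = 7.72×10⁻⁶/K.
σ_y = 375 N/mm² = 375.0 MPa.
E·α·ΔT = 322.5 MPa ⇒ ΔT = 322.5 / (369.0×10³ × 7.72×10⁻⁶) = 113.2 K.
T = 20.8 + 113.2 = 134.0 °C.

134 °C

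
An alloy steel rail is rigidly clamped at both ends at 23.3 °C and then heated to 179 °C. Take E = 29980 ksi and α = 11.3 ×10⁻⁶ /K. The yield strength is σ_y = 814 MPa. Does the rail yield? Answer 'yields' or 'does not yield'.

E = 29980 ksi = 206.7 GPa.
ΔT = 155.7 K. Constrained thermal stress σ = E·α·ΔT = 206.7×10³ MPa × 11.3×10⁻⁶ × 155.7 = 364 MPa (compressive).
Compare to σ_y = 814 MPa: σ < σ_y, so it does not yield.

does not yield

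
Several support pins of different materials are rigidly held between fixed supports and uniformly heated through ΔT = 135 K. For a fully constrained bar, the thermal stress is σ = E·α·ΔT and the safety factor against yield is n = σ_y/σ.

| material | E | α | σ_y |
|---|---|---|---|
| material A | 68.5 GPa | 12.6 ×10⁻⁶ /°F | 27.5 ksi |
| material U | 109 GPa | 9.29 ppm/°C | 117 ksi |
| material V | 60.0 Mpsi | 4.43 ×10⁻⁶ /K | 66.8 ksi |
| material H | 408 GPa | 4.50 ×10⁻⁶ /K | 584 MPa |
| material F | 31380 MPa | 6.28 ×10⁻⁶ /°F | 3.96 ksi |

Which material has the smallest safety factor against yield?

material F

Per material, after unit conversion:
  material A: E = 68.50, α = 22.7, σ_y = 189.6 → σ = 210 MPa, n = 0.904
  material U: E = 109.0, α = 9.29, σ_y = 806.7 → σ = 137 MPa, n = 5.90
  material V: E = 413.7, α = 4.43, σ_y = 460.6 → σ = 247 MPa, n = 1.86
  material H: E = 408.0, α = 4.50, σ_y = 584.0 → σ = 248 MPa, n = 2.36
  material F: E = 31.38, α = 11.3, σ_y = 27.30 → σ = 47.9 MPa, n = 0.570
Material F has the lowest safety factor, n = 0.570.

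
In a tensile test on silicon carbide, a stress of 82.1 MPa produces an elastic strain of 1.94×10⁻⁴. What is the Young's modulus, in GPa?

423 GPa

E = σ/ε = 82.1 MPa / 1.94×10⁻⁴ = 423200 MPa = 423 GPa.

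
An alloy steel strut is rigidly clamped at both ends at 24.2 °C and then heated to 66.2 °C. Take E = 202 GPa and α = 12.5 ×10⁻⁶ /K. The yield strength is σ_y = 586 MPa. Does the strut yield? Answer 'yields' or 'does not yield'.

ΔT = 42.00 K. Constrained thermal stress σ = E·α·ΔT = 202.0×10³ MPa × 12.5×10⁻⁶ × 42.00 = 106 MPa (compressive).
Compare to σ_y = 586 MPa: σ < σ_y, so it does not yield.

does not yield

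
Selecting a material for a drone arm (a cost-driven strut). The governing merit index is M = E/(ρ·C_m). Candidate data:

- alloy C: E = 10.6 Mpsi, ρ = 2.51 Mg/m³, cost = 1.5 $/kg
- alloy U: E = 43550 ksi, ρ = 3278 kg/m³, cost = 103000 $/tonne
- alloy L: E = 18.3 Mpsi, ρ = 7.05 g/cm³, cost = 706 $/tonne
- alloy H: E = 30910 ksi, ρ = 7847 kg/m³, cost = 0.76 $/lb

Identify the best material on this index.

alloy L

In SI units:
  alloy C: E = 73.08 GPa, ρ = 2510 kg/m³, cost = 1.500 $/kg
  alloy U: E = 300.3 GPa, ρ = 3278 kg/m³, cost = 103.0 $/kg
  alloy L: E = 126.2 GPa, ρ = 7050 kg/m³, cost = 0.7060 $/kg
  alloy H: E = 213.1 GPa, ρ = 7847 kg/m³, cost = 1.675 $/kg
  alloy L: M = 25.3 MN·m per $
  alloy C: M = 19.4 MN·m per $
  alloy H: M = 16.2 MN·m per $
  alloy U: M = 0.889 MN·m per $
Alloy L has the largest M.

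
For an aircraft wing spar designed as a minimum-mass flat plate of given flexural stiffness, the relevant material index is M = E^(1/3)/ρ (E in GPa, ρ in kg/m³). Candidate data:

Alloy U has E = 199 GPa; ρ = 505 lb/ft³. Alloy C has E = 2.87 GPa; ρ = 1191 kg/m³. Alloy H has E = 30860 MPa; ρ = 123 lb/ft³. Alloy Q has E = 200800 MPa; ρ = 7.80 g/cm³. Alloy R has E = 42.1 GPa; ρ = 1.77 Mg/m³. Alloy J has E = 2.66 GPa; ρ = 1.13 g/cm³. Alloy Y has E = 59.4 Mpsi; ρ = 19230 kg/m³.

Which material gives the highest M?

After converting to SI:
  alloy U: E = 199.0 GPa, ρ = 8089 kg/m³
  alloy C: E = 2.870 GPa, ρ = 1191 kg/m³
  alloy H: E = 30.86 GPa, ρ = 1970 kg/m³
  alloy Q: E = 200.8 GPa, ρ = 7800 kg/m³
  alloy R: E = 42.10 GPa, ρ = 1770 kg/m³
  alloy J: E = 2.660 GPa, ρ = 1130 kg/m³
  alloy Y: E = 409.5 GPa, ρ = 19230 kg/m³
  alloy R: M = 1.97×10⁻³
  alloy H: M = 1.59×10⁻³
  alloy J: M = 1.23×10⁻³
  alloy C: M = 1.19×10⁻³
  alloy Q: M = 0.751×10⁻³
  alloy U: M = 0.722×10⁻³
  alloy Y: M = 0.386×10⁻³
Highest index: alloy R.

alloy R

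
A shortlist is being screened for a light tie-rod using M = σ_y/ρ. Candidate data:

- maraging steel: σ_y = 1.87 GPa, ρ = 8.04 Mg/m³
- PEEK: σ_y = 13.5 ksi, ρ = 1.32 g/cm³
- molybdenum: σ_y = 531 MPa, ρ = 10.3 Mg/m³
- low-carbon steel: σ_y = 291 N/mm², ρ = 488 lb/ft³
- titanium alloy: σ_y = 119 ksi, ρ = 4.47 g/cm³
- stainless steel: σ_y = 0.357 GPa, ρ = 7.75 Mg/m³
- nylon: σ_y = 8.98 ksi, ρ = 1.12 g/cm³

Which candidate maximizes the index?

maraging steel

In SI units:
  maraging steel: σ_y = 1870 MPa, ρ = 8040 kg/m³
  PEEK: σ_y = 93.08 MPa, ρ = 1320 kg/m³
  molybdenum: σ_y = 531.0 MPa, ρ = 10300 kg/m³
  low-carbon steel: σ_y = 291.0 MPa, ρ = 7817 kg/m³
  titanium alloy: σ_y = 820.5 MPa, ρ = 4470 kg/m³
  stainless steel: σ_y = 357.0 MPa, ρ = 7750 kg/m³
  nylon: σ_y = 61.91 MPa, ρ = 1120 kg/m³
  maraging steel: M = 233 kN·m/kg
  titanium alloy: M = 184 kN·m/kg
  PEEK: M = 70.5 kN·m/kg
  nylon: M = 55.3 kN·m/kg
  molybdenum: M = 51.6 kN·m/kg
  stainless steel: M = 46.1 kN·m/kg
  low-carbon steel: M = 37.2 kN·m/kg
The maximum is for maraging steel.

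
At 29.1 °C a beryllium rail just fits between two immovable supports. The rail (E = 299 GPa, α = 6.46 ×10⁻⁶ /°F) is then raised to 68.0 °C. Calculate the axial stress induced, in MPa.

135 MPa

α = 6.46×10⁻⁶/°F × 9/5 = 11.6×10⁻⁶/K.
ΔT = 38.90 K. Constrained thermal stress σ = E·α·ΔT = 299.0×10³ MPa × 11.6×10⁻⁶ × 38.90 = 135 MPa (compressive).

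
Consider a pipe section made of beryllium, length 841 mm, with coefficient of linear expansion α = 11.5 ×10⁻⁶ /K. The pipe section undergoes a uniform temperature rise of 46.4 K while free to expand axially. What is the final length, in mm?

ΔL = α·L₀·ΔT = 11.5×10⁻⁶ × 841 mm × 46.40 K = 0.449 mm.
L = L₀ + ΔL = 841 + 0.449 = 841.45 mm.

841.45 mm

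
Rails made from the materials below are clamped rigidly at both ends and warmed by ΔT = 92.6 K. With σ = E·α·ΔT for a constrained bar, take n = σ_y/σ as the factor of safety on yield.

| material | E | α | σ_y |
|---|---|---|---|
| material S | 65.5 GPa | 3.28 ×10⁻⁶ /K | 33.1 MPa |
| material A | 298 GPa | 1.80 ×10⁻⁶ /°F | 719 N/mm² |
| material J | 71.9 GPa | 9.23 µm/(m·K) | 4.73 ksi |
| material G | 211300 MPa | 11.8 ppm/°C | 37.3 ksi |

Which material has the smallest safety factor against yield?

Per material, after unit conversion:
  material S: E = 65.50, α = 3.28, σ_y = 33.10 → σ = 19.9 MPa, n = 1.66
  material A: E = 298.0, α = 3.24, σ_y = 719.0 → σ = 89.4 MPa, n = 8.04
  material J: E = 71.90, α = 9.23, σ_y = 32.61 → σ = 61.5 MPa, n = 0.531
  material G: E = 211.3, α = 11.8, σ_y = 257.2 → σ = 231 MPa, n = 1.11
The minimum is material J at n = 0.531.

material J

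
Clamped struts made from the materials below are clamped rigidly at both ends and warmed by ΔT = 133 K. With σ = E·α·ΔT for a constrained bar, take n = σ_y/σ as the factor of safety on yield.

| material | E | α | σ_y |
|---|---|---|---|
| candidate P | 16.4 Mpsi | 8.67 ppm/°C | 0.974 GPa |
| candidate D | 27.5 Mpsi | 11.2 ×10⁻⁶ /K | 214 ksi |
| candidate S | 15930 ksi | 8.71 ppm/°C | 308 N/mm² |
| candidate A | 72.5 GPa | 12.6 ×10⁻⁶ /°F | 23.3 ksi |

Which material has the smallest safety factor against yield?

candidate A

Per material, after unit conversion:
  candidate P: E = 113.1, α = 8.67, σ_y = 974.0 → σ = 130 MPa, n = 7.47
  candidate D: E = 189.6, α = 11.2, σ_y = 1475 → σ = 282 MPa, n = 5.22
  candidate S: E = 109.8, α = 8.71, σ_y = 308.0 → σ = 127 MPa, n = 2.42
  candidate A: E = 72.50, α = 22.7, σ_y = 160.6 → σ = 219 MPa, n = 0.735
The minimum is candidate A at n = 0.735.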